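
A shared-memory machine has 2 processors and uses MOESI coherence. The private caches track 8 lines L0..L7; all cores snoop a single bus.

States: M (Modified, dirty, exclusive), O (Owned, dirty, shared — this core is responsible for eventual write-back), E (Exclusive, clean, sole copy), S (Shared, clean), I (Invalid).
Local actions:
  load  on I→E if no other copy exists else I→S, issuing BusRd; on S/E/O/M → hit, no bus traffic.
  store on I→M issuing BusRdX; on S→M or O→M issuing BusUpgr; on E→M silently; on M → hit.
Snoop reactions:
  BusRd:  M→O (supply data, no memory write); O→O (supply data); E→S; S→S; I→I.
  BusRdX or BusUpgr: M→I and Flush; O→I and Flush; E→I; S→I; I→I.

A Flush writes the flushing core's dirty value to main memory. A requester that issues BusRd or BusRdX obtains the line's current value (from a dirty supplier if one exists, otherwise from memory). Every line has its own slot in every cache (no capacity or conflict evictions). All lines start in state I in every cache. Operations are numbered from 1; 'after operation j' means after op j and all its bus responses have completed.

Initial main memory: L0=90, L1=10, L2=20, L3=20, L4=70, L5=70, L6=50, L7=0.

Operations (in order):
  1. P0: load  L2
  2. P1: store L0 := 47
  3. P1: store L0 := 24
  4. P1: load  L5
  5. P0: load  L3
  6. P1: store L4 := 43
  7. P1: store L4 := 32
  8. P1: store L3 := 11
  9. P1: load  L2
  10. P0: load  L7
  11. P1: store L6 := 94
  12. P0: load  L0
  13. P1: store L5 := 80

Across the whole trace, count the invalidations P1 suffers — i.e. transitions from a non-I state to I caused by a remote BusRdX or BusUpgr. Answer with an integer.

invalidations = 0

1. P0: load  L2  bus=[BusRd]  L2: P0=E P1=I  mem[L2]=20
2. P1: store L0 := 47  bus=[BusRdX]  L0: P0=I P1=M  mem[L0]=90
3. P1: store L0 := 24  bus=[-]  L0: P0=I P1=M  mem[L0]=90
4. P1: load  L5  bus=[BusRd]  L5: P0=I P1=E  mem[L5]=70
5. P0: load  L3  bus=[BusRd]  L3: P0=E P1=I  mem[L3]=20
6. P1: store L4 := 43  bus=[BusRdX]  L4: P0=I P1=M  mem[L4]=70
7. P1: store L4 := 32  bus=[-]  L4: P0=I P1=M  mem[L4]=70
8. P1: store L3 := 11  bus=[BusRdX]  L3: P0=I P1=M  mem[L3]=20
9. P1: load  L2  bus=[BusRd]  L2: P0=S P1=S  mem[L2]=20
10. P0: load  L7  bus=[BusRd]  L7: P0=E P1=I  mem[L7]=0
11. P1: store L6 := 94  bus=[BusRdX]  L6: P0=I P1=M  mem[L6]=50
12. P0: load  L0  bus=[BusRd]  L0: P0=S P1=O  mem[L0]=90
13. P1: store L5 := 80  bus=[-]  L5: P0=I P1=M  mem[L5]=70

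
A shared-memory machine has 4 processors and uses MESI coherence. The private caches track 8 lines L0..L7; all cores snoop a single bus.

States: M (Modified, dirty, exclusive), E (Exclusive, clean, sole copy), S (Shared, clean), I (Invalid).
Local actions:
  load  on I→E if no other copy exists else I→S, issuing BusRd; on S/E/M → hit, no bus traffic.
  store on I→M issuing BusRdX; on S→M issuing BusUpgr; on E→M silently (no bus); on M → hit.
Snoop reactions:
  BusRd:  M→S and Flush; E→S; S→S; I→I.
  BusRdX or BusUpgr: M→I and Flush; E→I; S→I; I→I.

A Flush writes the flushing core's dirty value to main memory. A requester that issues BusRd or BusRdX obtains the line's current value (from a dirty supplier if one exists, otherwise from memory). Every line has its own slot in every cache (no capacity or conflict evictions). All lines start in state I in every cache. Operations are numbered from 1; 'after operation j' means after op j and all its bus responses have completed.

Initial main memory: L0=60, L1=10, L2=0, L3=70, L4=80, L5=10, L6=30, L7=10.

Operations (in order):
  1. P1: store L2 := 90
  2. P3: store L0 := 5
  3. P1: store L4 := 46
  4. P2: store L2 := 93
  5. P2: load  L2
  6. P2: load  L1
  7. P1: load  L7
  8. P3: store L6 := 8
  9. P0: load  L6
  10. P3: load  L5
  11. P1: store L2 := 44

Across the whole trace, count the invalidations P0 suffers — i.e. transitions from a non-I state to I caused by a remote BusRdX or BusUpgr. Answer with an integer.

invalidations = 0

  op1 P1: store L2 := 90 → I/M/I/I on L2; bus BusRdX; mem=0
  op2 P3: store L0 := 5 → I/I/I/M on L0; bus BusRdX; mem=60
  op3 P1: store L4 := 46 → I/M/I/I on L4; bus BusRdX; mem=80
  op4 P2: store L2 := 93 → I/I/M/I on L2; bus BusRdX Flush; mem=90
  op5 P2: load  L2 → I/I/M/I on L2; bus (none); mem=90
  op6 P2: load  L1 → I/I/E/I on L1; bus BusRd; mem=10
  op7 P1: load  L7 → I/E/I/I on L7; bus BusRd; mem=10
  op8 P3: store L6 := 8 → I/I/I/M on L6; bus BusRdX; mem=30
  op9 P0: load  L6 → S/I/I/S on L6; bus BusRd Flush; mem=8
  op10 P3: load  L5 → I/I/I/E on L5; bus BusRd; mem=10
  op11 P1: store L2 := 44 → I/M/I/I on L2; bus BusRdX Flush; mem=93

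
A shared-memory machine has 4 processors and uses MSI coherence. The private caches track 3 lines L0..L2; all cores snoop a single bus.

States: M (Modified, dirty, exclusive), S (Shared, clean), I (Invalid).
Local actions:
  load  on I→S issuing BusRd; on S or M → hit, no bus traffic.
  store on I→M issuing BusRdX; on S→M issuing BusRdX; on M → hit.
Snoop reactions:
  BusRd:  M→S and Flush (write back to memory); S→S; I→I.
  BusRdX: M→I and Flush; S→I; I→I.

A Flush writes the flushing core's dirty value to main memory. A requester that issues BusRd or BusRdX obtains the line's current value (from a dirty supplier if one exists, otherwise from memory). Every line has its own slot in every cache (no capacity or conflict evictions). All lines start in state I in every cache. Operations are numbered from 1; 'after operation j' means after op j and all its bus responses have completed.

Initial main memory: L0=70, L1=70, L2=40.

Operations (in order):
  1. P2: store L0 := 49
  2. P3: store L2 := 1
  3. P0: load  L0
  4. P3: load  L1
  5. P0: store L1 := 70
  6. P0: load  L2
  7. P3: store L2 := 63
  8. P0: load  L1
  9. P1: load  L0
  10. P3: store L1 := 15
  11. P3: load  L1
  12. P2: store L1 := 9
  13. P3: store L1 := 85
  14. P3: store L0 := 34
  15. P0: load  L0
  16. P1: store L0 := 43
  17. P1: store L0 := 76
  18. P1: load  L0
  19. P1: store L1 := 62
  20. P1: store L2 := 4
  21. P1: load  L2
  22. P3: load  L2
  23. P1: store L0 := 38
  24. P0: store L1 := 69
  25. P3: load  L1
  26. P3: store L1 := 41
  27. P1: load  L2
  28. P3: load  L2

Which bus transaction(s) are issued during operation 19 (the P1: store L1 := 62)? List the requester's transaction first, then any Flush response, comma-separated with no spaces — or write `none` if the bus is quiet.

step 1: P2: store L0 := 49  ⟶  IIMI  (L0)  txn=BusRdX  M[L0]=70
step 2: P3: store L2 := 1  ⟶  IIIM  (L2)  txn=BusRdX  M[L2]=40
step 3: P0: load  L0  ⟶  SISI  (L0)  txn=BusRd+Flush  M[L0]=49
step 4: P3: load  L1  ⟶  IIIS  (L1)  txn=BusRd  M[L1]=70
step 5: P0: store L1 := 70  ⟶  MIII  (L1)  txn=BusRdX  M[L1]=70
step 6: P0: load  L2  ⟶  SIIS  (L2)  txn=BusRd+Flush  M[L2]=1
step 7: P3: store L2 := 63  ⟶  IIIM  (L2)  txn=BusRdX  M[L2]=1
step 8: P0: load  L1  ⟶  MIII  (L1)  txn=∅  M[L1]=70
step 9: P1: load  L0  ⟶  SSSI  (L0)  txn=BusRd  M[L0]=49
step 10: P3: store L1 := 15  ⟶  IIIM  (L1)  txn=BusRdX+Flush  M[L1]=70
step 11: P3: load  L1  ⟶  IIIM  (L1)  txn=∅  M[L1]=70
step 12: P2: store L1 := 9  ⟶  IIMI  (L1)  txn=BusRdX+Flush  M[L1]=15
step 13: P3: store L1 := 85  ⟶  IIIM  (L1)  txn=BusRdX+Flush  M[L1]=9
step 14: P3: store L0 := 34  ⟶  IIIM  (L0)  txn=BusRdX  M[L0]=49
step 15: P0: load  L0  ⟶  SIIS  (L0)  txn=BusRd+Flush  M[L0]=34
step 16: P1: store L0 := 43  ⟶  IMII  (L0)  txn=BusRdX  M[L0]=34
step 17: P1: store L0 := 76  ⟶  IMII  (L0)  txn=∅  M[L0]=34
step 18: P1: load  L0  ⟶  IMII  (L0)  txn=∅  M[L0]=34
step 19: P1: store L1 := 62  ⟶  IMII  (L1)  txn=BusRdX+Flush  M[L1]=85
step 20: P1: store L2 := 4  ⟶  IMII  (L2)  txn=BusRdX+Flush  M[L2]=63
step 21: P1: load  L2  ⟶  IMII  (L2)  txn=∅  M[L2]=63
step 22: P3: load  L2  ⟶  ISIS  (L2)  txn=BusRd+Flush  M[L2]=4
step 23: P1: store L0 := 38  ⟶  IMII  (L0)  txn=∅  M[L0]=34
step 24: P0: store L1 := 69  ⟶  MIII  (L1)  txn=BusRdX+Flush  M[L1]=62
step 25: P3: load  L1  ⟶  SIIS  (L1)  txn=BusRd+Flush  M[L1]=69
step 26: P3: store L1 := 41  ⟶  IIIM  (L1)  txn=BusRdX  M[L1]=69
step 27: P1: load  L2  ⟶  ISIS  (L2)  txn=∅  M[L2]=4
step 28: P3: load  L2  ⟶  ISIS  (L2)  txn=∅  M[L2]=4

bus = BusRdX,Flush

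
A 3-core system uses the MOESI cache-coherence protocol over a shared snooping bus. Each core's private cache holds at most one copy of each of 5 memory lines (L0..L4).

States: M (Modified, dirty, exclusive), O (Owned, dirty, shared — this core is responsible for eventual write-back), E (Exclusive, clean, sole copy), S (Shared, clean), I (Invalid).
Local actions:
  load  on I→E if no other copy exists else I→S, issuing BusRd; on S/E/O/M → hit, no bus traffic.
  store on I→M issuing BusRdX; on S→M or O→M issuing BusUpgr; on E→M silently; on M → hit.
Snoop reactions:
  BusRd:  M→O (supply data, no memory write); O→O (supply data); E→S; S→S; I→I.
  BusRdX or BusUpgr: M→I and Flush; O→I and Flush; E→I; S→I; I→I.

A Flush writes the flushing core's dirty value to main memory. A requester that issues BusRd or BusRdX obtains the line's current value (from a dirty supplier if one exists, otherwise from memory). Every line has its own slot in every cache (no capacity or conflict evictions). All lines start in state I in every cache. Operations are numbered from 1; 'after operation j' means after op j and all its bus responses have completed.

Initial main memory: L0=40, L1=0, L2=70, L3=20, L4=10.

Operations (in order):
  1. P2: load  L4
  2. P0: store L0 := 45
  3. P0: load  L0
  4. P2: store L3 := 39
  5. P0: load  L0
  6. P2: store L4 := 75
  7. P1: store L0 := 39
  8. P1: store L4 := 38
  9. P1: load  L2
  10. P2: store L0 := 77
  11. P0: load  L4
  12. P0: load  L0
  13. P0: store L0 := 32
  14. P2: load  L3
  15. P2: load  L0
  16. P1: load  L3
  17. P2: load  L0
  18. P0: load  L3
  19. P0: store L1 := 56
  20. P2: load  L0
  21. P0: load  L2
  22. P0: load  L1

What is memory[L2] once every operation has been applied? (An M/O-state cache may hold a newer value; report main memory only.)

1. P2: load  L4  bus=[BusRd]  L4: P0=I P1=I P2=E  mem[L4]=10
2. P0: store L0 := 45  bus=[BusRdX]  L0: P0=M P1=I P2=I  mem[L0]=40
3. P0: load  L0  bus=[-]  L0: P0=M P1=I P2=I  mem[L0]=40
4. P2: store L3 := 39  bus=[BusRdX]  L3: P0=I P1=I P2=M  mem[L3]=20
5. P0: load  L0  bus=[-]  L0: P0=M P1=I P2=I  mem[L0]=40
6. P2: store L4 := 75  bus=[-]  L4: P0=I P1=I P2=M  mem[L4]=10
7. P1: store L0 := 39  bus=[BusRdX,Flush]  L0: P0=I P1=M P2=I  mem[L0]=45
8. P1: store L4 := 38  bus=[BusRdX,Flush]  L4: P0=I P1=M P2=I  mem[L4]=75
9. P1: load  L2  bus=[BusRd]  L2: P0=I P1=E P2=I  mem[L2]=70
10. P2: store L0 := 77  bus=[BusRdX,Flush]  L0: P0=I P1=I P2=M  mem[L0]=39
11. P0: load  L4  bus=[BusRd]  L4: P0=S P1=O P2=I  mem[L4]=75
12. P0: load  L0  bus=[BusRd]  L0: P0=S P1=I P2=O  mem[L0]=39
13. P0: store L0 := 32  bus=[BusUpgr,Flush]  L0: P0=M P1=I P2=I  mem[L0]=77
14. P2: load  L3  bus=[-]  L3: P0=I P1=I P2=M  mem[L3]=20
15. P2: load  L0  bus=[BusRd]  L0: P0=O P1=I P2=S  mem[L0]=77
16. P1: load  L3  bus=[BusRd]  L3: P0=I P1=S P2=O  mem[L3]=20
17. P2: load  L0  bus=[-]  L0: P0=O P1=I P2=S  mem[L0]=77
18. P0: load  L3  bus=[BusRd]  L3: P0=S P1=S P2=O  mem[L3]=20
19. P0: store L1 := 56  bus=[BusRdX]  L1: P0=M P1=I P2=I  mem[L1]=0
20. P2: load  L0  bus=[-]  L0: P0=O P1=I P2=S  mem[L0]=77
21. P0: load  L2  bus=[BusRd]  L2: P0=S P1=S P2=I  mem[L2]=70
22. P0: load  L1  bus=[-]  L1: P0=M P1=I P2=I  mem[L1]=0

memory[L2] = 70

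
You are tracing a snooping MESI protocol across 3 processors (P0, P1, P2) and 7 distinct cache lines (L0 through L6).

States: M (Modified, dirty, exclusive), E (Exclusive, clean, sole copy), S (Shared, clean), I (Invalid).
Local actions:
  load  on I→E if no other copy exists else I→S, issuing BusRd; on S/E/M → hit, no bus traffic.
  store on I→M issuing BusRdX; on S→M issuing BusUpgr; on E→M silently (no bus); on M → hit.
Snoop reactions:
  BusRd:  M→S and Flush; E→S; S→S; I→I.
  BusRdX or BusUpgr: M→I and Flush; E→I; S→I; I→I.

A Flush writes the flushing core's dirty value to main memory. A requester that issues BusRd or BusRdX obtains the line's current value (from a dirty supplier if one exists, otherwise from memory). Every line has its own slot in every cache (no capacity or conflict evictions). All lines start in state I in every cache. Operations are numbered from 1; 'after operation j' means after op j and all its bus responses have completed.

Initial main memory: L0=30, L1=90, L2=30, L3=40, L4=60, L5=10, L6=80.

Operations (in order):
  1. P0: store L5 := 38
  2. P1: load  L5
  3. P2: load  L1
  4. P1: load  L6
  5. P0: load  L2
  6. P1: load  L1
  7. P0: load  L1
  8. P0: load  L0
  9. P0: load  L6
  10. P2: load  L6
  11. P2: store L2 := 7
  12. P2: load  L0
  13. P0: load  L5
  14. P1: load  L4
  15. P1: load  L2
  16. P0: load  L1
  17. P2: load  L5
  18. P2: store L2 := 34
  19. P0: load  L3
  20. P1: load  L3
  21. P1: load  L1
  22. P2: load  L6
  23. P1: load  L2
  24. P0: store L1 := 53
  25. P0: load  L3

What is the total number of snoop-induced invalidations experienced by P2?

  op1 P0: store L5 := 38 → M/I/I on L5; bus BusRdX; mem=10
  op2 P1: load  L5 → S/S/I on L5; bus BusRd Flush; mem=38
  op3 P2: load  L1 → I/I/E on L1; bus BusRd; mem=90
  op4 P1: load  L6 → I/E/I on L6; bus BusRd; mem=80
  op5 P0: load  L2 → E/I/I on L2; bus BusRd; mem=30
  op6 P1: load  L1 → I/S/S on L1; bus BusRd; mem=90
  op7 P0: load  L1 → S/S/S on L1; bus BusRd; mem=90
  op8 P0: load  L0 → E/I/I on L0; bus BusRd; mem=30
  op9 P0: load  L6 → S/S/I on L6; bus BusRd; mem=80
  op10 P2: load  L6 → S/S/S on L6; bus BusRd; mem=80
  op11 P2: store L2 := 7 → I/I/M on L2; bus BusRdX; mem=30
  op12 P2: load  L0 → S/I/S on L0; bus BusRd; mem=30
  op13 P0: load  L5 → S/S/I on L5; bus (none); mem=38
  op14 P1: load  L4 → I/E/I on L4; bus BusRd; mem=60
  op15 P1: load  L2 → I/S/S on L2; bus BusRd Flush; mem=7
  op16 P0: load  L1 → S/S/S on L1; bus (none); mem=90
  op17 P2: load  L5 → S/S/S on L5; bus BusRd; mem=38
  op18 P2: store L2 := 34 → I/I/M on L2; bus BusUpgr; mem=7
  op19 P0: load  L3 → E/I/I on L3; bus BusRd; mem=40
  op20 P1: load  L3 → S/S/I on L3; bus BusRd; mem=40
  op21 P1: load  L1 → S/S/S on L1; bus (none); mem=90
  op22 P2: load  L6 → S/S/S on L6; bus (none); mem=80
  op23 P1: load  L2 → I/S/S on L2; bus BusRd Flush; mem=34
  op24 P0: store L1 := 53 → M/I/I on L1; bus BusUpgr; mem=90
  op25 P0: load  L3 → S/S/I on L3; bus (none); mem=40

invalidations = 1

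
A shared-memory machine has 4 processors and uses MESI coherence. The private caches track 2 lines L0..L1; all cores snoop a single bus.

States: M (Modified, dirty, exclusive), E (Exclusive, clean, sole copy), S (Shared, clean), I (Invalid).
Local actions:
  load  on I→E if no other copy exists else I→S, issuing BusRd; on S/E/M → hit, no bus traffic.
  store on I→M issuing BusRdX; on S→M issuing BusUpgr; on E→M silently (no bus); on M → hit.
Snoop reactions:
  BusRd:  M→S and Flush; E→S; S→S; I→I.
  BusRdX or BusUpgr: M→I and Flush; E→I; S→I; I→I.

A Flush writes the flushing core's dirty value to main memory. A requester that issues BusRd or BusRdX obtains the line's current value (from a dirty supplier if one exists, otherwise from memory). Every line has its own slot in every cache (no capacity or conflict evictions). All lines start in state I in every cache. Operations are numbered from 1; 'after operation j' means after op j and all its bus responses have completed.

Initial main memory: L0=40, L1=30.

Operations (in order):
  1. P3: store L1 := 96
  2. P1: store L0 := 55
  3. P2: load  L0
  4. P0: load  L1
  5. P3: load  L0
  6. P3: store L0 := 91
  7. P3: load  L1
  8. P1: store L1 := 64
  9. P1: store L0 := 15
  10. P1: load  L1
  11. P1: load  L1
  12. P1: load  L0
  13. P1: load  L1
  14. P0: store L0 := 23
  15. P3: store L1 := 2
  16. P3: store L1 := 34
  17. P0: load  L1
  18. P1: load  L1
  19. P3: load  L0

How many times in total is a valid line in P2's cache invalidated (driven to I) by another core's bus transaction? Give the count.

invalidations = 1

1. P3: store L1 := 96  bus=[BusRdX]  L1: P0=I P1=I P2=I P3=M  mem[L1]=30
2. P1: store L0 := 55  bus=[BusRdX]  L0: P0=I P1=M P2=I P3=I  mem[L0]=40
3. P2: load  L0  bus=[BusRd,Flush]  L0: P0=I P1=S P2=S P3=I  mem[L0]=55
4. P0: load  L1  bus=[BusRd,Flush]  L1: P0=S P1=I P2=I P3=S  mem[L1]=96
5. P3: load  L0  bus=[BusRd]  L0: P0=I P1=S P2=S P3=S  mem[L0]=55
6. P3: store L0 := 91  bus=[BusUpgr]  L0: P0=I P1=I P2=I P3=M  mem[L0]=55
7. P3: load  L1  bus=[-]  L1: P0=S P1=I P2=I P3=S  mem[L1]=96
8. P1: store L1 := 64  bus=[BusRdX]  L1: P0=I P1=M P2=I P3=I  mem[L1]=96
9. P1: store L0 := 15  bus=[BusRdX,Flush]  L0: P0=I P1=M P2=I P3=I  mem[L0]=91
10. P1: load  L1  bus=[-]  L1: P0=I P1=M P2=I P3=I  mem[L1]=96
11. P1: load  L1  bus=[-]  L1: P0=I P1=M P2=I P3=I  mem[L1]=96
12. P1: load  L0  bus=[-]  L0: P0=I P1=M P2=I P3=I  mem[L0]=91
13. P1: load  L1  bus=[-]  L1: P0=I P1=M P2=I P3=I  mem[L1]=96
14. P0: store L0 := 23  bus=[BusRdX,Flush]  L0: P0=M P1=I P2=I P3=I  mem[L0]=15
15. P3: store L1 := 2  bus=[BusRdX,Flush]  L1: P0=I P1=I P2=I P3=M  mem[L1]=64
16. P3: store L1 := 34  bus=[-]  L1: P0=I P1=I P2=I P3=M  mem[L1]=64
17. P0: load  L1  bus=[BusRd,Flush]  L1: P0=S P1=I P2=I P3=S  mem[L1]=34
18. P1: load  L1  bus=[BusRd]  L1: P0=S P1=S P2=I P3=S  mem[L1]=34
19. P3: load  L0  bus=[BusRd,Flush]  L0: P0=S P1=I P2=I P3=S  mem[L0]=23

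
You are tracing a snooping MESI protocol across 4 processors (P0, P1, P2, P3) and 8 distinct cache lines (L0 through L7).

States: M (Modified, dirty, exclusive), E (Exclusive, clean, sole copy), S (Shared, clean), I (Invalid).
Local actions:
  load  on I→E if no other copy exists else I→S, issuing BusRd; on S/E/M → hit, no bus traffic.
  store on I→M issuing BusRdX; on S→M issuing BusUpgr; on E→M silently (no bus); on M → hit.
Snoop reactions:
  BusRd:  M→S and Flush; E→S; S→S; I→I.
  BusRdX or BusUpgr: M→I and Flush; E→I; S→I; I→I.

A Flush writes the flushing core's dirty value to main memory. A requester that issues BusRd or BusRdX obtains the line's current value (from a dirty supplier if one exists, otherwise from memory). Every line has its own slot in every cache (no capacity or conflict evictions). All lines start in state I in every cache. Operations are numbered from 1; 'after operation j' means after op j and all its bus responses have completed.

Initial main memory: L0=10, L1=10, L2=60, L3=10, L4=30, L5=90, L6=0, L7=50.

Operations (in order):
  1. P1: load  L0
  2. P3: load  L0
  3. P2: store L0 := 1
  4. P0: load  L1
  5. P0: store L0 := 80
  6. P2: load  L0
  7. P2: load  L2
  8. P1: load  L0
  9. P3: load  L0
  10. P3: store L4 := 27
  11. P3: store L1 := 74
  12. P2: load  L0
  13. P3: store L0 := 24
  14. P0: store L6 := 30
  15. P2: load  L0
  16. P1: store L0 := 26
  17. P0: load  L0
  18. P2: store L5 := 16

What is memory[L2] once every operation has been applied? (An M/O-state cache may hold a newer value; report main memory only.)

memory[L2] = 60

1. P1: load  L0  bus=[BusRd]  L0: P0=I P1=E P2=I P3=I  mem[L0]=10
2. P3: load  L0  bus=[BusRd]  L0: P0=I P1=S P2=I P3=S  mem[L0]=10
3. P2: store L0 := 1  bus=[BusRdX]  L0: P0=I P1=I P2=M P3=I  mem[L0]=10
4. P0: load  L1  bus=[BusRd]  L1: P0=E P1=I P2=I P3=I  mem[L1]=10
5. P0: store L0 := 80  bus=[BusRdX,Flush]  L0: P0=M P1=I P2=I P3=I  mem[L0]=1
6. P2: load  L0  bus=[BusRd,Flush]  L0: P0=S P1=I P2=S P3=I  mem[L0]=80
7. P2: load  L2  bus=[BusRd]  L2: P0=I P1=I P2=E P3=I  mem[L2]=60
8. P1: load  L0  bus=[BusRd]  L0: P0=S P1=S P2=S P3=I  mem[L0]=80
9. P3: load  L0  bus=[BusRd]  L0: P0=S P1=S P2=S P3=S  mem[L0]=80
10. P3: store L4 := 27  bus=[BusRdX]  L4: P0=I P1=I P2=I P3=M  mem[L4]=30
11. P3: store L1 := 74  bus=[BusRdX]  L1: P0=I P1=I P2=I P3=M  mem[L1]=10
12. P2: load  L0  bus=[-]  L0: P0=S P1=S P2=S P3=S  mem[L0]=80
13. P3: store L0 := 24  bus=[BusUpgr]  L0: P0=I P1=I P2=I P3=M  mem[L0]=80
14. P0: store L6 := 30  bus=[BusRdX]  L6: P0=M P1=I P2=I P3=I  mem[L6]=0
15. P2: load  L0  bus=[BusRd,Flush]  L0: P0=I P1=I P2=S P3=S  mem[L0]=24
16. P1: store L0 := 26  bus=[BusRdX]  L0: P0=I P1=M P2=I P3=I  mem[L0]=24
17. P0: load  L0  bus=[BusRd,Flush]  L0: P0=S P1=S P2=I P3=I  mem[L0]=26
18. P2: store L5 := 16  bus=[BusRdX]  L5: P0=I P1=I P2=M P3=I  mem[L5]=90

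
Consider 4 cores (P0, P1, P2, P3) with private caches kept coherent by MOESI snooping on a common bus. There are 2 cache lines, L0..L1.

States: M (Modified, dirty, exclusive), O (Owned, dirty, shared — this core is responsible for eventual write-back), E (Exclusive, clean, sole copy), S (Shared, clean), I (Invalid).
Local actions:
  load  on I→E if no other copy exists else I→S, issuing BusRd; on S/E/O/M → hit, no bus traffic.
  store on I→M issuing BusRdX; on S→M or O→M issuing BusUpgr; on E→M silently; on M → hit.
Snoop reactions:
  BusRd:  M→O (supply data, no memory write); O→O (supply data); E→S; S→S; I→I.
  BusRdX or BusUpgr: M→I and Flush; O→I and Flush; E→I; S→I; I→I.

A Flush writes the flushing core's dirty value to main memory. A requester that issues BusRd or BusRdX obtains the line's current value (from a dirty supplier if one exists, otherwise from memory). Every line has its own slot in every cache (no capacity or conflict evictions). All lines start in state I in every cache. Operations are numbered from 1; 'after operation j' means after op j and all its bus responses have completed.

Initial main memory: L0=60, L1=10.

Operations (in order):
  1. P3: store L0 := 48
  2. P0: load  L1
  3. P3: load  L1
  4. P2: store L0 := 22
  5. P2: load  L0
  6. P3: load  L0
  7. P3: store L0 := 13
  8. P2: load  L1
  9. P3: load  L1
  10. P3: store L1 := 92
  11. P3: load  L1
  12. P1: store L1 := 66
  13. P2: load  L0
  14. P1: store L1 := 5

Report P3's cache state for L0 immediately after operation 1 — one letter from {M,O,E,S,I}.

state = M

  op1 P3: store L0 := 48 → I/I/I/M on L0; bus BusRdX; mem=60
  op2 P0: load  L1 → E/I/I/I on L1; bus BusRd; mem=10
  op3 P3: load  L1 → S/I/I/S on L1; bus BusRd; mem=10
  op4 P2: store L0 := 22 → I/I/M/I on L0; bus BusRdX Flush; mem=48
  op5 P2: load  L0 → I/I/M/I on L0; bus (none); mem=48
  op6 P3: load  L0 → I/I/O/S on L0; bus BusRd; mem=48
  op7 P3: store L0 := 13 → I/I/I/M on L0; bus BusUpgr Flush; mem=22
  op8 P2: load  L1 → S/I/S/S on L1; bus BusRd; mem=10
  op9 P3: load  L1 → S/I/S/S on L1; bus (none); mem=10
  op10 P3: store L1 := 92 → I/I/I/M on L1; bus BusUpgr; mem=10
  op11 P3: load  L1 → I/I/I/M on L1; bus (none); mem=10
  op12 P1: store L1 := 66 → I/M/I/I on L1; bus BusRdX Flush; mem=92
  op13 P2: load  L0 → I/I/S/O on L0; bus BusRd; mem=22
  op14 P1: store L1 := 5 → I/M/I/I on L1; bus (none); mem=92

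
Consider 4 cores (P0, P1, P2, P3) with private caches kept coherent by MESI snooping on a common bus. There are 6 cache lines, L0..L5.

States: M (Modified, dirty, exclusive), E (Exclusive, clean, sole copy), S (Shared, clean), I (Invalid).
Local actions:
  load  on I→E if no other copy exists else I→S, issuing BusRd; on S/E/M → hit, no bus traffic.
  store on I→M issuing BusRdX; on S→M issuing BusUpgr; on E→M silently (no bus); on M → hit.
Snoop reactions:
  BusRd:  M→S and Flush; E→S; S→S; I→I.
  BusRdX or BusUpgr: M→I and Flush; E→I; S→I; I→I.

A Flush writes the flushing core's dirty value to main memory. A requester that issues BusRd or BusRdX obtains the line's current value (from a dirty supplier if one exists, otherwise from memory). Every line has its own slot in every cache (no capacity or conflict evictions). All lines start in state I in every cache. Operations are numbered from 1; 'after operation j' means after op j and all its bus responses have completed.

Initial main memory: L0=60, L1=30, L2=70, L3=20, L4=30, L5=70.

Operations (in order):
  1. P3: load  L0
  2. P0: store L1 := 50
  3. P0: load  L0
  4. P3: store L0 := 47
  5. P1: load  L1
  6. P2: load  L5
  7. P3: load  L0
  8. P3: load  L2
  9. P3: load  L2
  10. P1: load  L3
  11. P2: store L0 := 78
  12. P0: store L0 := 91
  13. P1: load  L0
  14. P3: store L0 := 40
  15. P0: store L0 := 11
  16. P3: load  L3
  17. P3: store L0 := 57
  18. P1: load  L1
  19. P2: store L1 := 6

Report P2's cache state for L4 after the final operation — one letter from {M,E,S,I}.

1. P3: load  L0  bus=[BusRd]  L0: P0=I P1=I P2=I P3=E  mem[L0]=60
2. P0: store L1 := 50  bus=[BusRdX]  L1: P0=M P1=I P2=I P3=I  mem[L1]=30
3. P0: load  L0  bus=[BusRd]  L0: P0=S P1=I P2=I P3=S  mem[L0]=60
4. P3: store L0 := 47  bus=[BusUpgr]  L0: P0=I P1=I P2=I P3=M  mem[L0]=60
5. P1: load  L1  bus=[BusRd,Flush]  L1: P0=S P1=S P2=I P3=I  mem[L1]=50
6. P2: load  L5  bus=[BusRd]  L5: P0=I P1=I P2=E P3=I  mem[L5]=70
7. P3: load  L0  bus=[-]  L0: P0=I P1=I P2=I P3=M  mem[L0]=60
8. P3: load  L2  bus=[BusRd]  L2: P0=I P1=I P2=I P3=E  mem[L2]=70
9. P3: load  L2  bus=[-]  L2: P0=I P1=I P2=I P3=E  mem[L2]=70
10. P1: load  L3  bus=[BusRd]  L3: P0=I P1=E P2=I P3=I  mem[L3]=20
11. P2: store L0 := 78  bus=[BusRdX,Flush]  L0: P0=I P1=I P2=M P3=I  mem[L0]=47
12. P0: store L0 := 91  bus=[BusRdX,Flush]  L0: P0=M P1=I P2=I P3=I  mem[L0]=78
13. P1: load  L0  bus=[BusRd,Flush]  L0: P0=S P1=S P2=I P3=I  mem[L0]=91
14. P3: store L0 := 40  bus=[BusRdX]  L0: P0=I P1=I P2=I P3=M  mem[L0]=91
15. P0: store L0 := 11  bus=[BusRdX,Flush]  L0: P0=M P1=I P2=I P3=I  mem[L0]=40
16. P3: load  L3  bus=[BusRd]  L3: P0=I P1=S P2=I P3=S  mem[L3]=20
17. P3: store L0 := 57  bus=[BusRdX,Flush]  L0: P0=I P1=I P2=I P3=M  mem[L0]=11
18. P1: load  L1  bus=[-]  L1: P0=S P1=S P2=I P3=I  mem[L1]=50
19. P2: store L1 := 6  bus=[BusRdX]  L1: P0=I P1=I P2=M P3=I  mem[L1]=50

state = I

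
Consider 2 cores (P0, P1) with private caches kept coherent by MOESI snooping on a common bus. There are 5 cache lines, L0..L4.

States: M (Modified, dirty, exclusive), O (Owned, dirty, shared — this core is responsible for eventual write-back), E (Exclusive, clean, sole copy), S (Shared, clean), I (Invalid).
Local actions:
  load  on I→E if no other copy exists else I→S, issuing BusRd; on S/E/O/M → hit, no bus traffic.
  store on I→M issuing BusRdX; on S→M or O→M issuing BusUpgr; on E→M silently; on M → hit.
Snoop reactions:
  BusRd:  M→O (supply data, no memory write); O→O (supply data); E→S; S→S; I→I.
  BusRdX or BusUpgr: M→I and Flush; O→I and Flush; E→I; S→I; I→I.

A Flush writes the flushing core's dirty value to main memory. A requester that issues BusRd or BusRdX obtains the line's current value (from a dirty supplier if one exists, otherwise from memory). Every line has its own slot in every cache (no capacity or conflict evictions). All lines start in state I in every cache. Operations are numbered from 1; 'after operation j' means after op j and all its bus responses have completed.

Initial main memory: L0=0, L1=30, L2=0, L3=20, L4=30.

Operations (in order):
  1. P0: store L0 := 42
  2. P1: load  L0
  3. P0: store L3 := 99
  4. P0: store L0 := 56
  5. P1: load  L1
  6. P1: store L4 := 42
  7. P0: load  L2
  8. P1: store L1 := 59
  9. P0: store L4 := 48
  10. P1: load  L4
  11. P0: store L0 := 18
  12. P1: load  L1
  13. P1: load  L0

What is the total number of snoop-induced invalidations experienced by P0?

invalidations = 0

[1] P0: store L0 := 42 | P0:M(42), P1:I | bus: BusRdX
[2] P1: load  L0 | P0:O(42), P1:S(42) | bus: BusRd
[3] P0: store L3 := 99 | P0:M(99), P1:I | bus: BusRdX
[4] P0: store L0 := 56 | P0:M(56), P1:I | bus: BusUpgr
[5] P1: load  L1 | P0:I, P1:E(30) | bus: BusRd
[6] P1: store L4 := 42 | P0:I, P1:M(42) | bus: BusRdX
[7] P0: load  L2 | P0:E(0), P1:I | bus: BusRd
[8] P1: store L1 := 59 | P0:I, P1:M(59) | bus: none
[9] P0: store L4 := 48 | P0:M(48), P1:I | bus: BusRdX,Flush
[10] P1: load  L4 | P0:O(48), P1:S(48) | bus: BusRd
[11] P0: store L0 := 18 | P0:M(18), P1:I | bus: none
[12] P1: load  L1 | P0:I, P1:M(59) | bus: none
[13] P1: load  L0 | P0:O(18), P1:S(18) | bus: BusRd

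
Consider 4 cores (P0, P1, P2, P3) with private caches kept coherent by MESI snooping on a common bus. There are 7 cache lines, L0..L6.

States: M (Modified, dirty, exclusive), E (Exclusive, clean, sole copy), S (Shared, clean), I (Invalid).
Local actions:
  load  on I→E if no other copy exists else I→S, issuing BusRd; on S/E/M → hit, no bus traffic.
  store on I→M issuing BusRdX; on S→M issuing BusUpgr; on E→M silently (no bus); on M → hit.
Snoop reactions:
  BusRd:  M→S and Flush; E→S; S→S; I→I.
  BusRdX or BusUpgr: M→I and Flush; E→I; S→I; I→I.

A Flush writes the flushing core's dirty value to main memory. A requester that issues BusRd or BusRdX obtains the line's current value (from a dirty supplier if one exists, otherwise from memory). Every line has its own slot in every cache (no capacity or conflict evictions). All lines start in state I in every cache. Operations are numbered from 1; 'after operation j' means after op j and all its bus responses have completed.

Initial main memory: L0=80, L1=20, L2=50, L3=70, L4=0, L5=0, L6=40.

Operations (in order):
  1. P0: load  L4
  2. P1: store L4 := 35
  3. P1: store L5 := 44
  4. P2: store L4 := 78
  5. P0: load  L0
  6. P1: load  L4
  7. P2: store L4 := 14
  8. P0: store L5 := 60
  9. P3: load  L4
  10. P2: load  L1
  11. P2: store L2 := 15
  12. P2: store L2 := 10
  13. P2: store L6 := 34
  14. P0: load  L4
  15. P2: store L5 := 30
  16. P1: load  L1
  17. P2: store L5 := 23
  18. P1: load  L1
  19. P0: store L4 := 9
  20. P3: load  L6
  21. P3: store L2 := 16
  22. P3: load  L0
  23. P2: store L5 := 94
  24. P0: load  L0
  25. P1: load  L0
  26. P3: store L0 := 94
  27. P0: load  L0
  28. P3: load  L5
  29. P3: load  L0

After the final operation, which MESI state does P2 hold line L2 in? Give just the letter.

state = I

step 1: P0: load  L4  ⟶  EIII  (L4)  txn=BusRd  M[L4]=0
step 2: P1: store L4 := 35  ⟶  IMII  (L4)  txn=BusRdX  M[L4]=0
step 3: P1: store L5 := 44  ⟶  IMII  (L5)  txn=BusRdX  M[L5]=0
step 4: P2: store L4 := 78  ⟶  IIMI  (L4)  txn=BusRdX+Flush  M[L4]=35
step 5: P0: load  L0  ⟶  EIII  (L0)  txn=BusRd  M[L0]=80
step 6: P1: load  L4  ⟶  ISSI  (L4)  txn=BusRd+Flush  M[L4]=78
step 7: P2: store L4 := 14  ⟶  IIMI  (L4)  txn=BusUpgr  M[L4]=78
step 8: P0: store L5 := 60  ⟶  MIII  (L5)  txn=BusRdX+Flush  M[L5]=44
step 9: P3: load  L4  ⟶  IISS  (L4)  txn=BusRd+Flush  M[L4]=14
step 10: P2: load  L1  ⟶  IIEI  (L1)  txn=BusRd  M[L1]=20
step 11: P2: store L2 := 15  ⟶  IIMI  (L2)  txn=BusRdX  M[L2]=50
step 12: P2: store L2 := 10  ⟶  IIMI  (L2)  txn=∅  M[L2]=50
step 13: P2: store L6 := 34  ⟶  IIMI  (L6)  txn=BusRdX  M[L6]=40
step 14: P0: load  L4  ⟶  SISS  (L4)  txn=BusRd  M[L4]=14
step 15: P2: store L5 := 30  ⟶  IIMI  (L5)  txn=BusRdX+Flush  M[L5]=60
step 16: P1: load  L1  ⟶  ISSI  (L1)  txn=BusRd  M[L1]=20
step 17: P2: store L5 := 23  ⟶  IIMI  (L5)  txn=∅  M[L5]=60
step 18: P1: load  L1  ⟶  ISSI  (L1)  txn=∅  M[L1]=20
step 19: P0: store L4 := 9  ⟶  MIII  (L4)  txn=BusUpgr  M[L4]=14
step 20: P3: load  L6  ⟶  IISS  (L6)  txn=BusRd+Flush  M[L6]=34
step 21: P3: store L2 := 16  ⟶  IIIM  (L2)  txn=BusRdX+Flush  M[L2]=10
step 22: P3: load  L0  ⟶  SIIS  (L0)  txn=BusRd  M[L0]=80
step 23: P2: store L5 := 94  ⟶  IIMI  (L5)  txn=∅  M[L5]=60
step 24: P0: load  L0  ⟶  SIIS  (L0)  txn=∅  M[L0]=80
step 25: P1: load  L0  ⟶  SSIS  (L0)  txn=BusRd  M[L0]=80
step 26: P3: store L0 := 94  ⟶  IIIM  (L0)  txn=BusUpgr  M[L0]=80
step 27: P0: load  L0  ⟶  SIIS  (L0)  txn=BusRd+Flush  M[L0]=94
step 28: P3: load  L5  ⟶  IISS  (L5)  txn=BusRd+Flush  M[L5]=94
step 29: P3: load  L0  ⟶  SIIS  (L0)  txn=∅  M[L0]=94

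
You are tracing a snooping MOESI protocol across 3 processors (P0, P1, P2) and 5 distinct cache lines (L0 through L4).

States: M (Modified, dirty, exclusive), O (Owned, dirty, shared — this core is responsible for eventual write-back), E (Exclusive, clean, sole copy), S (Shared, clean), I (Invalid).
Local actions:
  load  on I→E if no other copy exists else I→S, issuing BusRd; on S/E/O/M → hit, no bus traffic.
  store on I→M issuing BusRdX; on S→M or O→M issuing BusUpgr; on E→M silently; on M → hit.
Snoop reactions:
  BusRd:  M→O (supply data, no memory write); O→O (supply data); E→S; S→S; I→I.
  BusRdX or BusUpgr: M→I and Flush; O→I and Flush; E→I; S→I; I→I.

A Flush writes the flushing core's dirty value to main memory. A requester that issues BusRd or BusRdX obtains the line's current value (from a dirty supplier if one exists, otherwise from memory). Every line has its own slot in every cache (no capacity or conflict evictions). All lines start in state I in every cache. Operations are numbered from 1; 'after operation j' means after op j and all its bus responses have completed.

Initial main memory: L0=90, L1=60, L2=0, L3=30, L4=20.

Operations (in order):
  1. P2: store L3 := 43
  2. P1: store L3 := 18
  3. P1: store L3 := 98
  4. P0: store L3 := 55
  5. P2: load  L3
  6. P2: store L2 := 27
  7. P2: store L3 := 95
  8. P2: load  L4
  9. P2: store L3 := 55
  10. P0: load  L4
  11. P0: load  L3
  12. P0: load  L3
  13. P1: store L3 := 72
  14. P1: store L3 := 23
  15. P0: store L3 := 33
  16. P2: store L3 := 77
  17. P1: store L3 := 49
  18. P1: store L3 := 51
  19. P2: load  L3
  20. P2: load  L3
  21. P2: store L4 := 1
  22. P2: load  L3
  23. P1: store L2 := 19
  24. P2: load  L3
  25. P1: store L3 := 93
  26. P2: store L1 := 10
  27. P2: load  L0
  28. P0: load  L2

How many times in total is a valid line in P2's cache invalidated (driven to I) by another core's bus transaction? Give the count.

[1] P2: store L3 := 43 | P0:I, P1:I, P2:M(43) | bus: BusRdX
[2] P1: store L3 := 18 | P0:I, P1:M(18), P2:I | bus: BusRdX,Flush
[3] P1: store L3 := 98 | P0:I, P1:M(98), P2:I | bus: none
[4] P0: store L3 := 55 | P0:M(55), P1:I, P2:I | bus: BusRdX,Flush
[5] P2: load  L3 | P0:O(55), P1:I, P2:S(55) | bus: BusRd
[6] P2: store L2 := 27 | P0:I, P1:I, P2:M(27) | bus: BusRdX
[7] P2: store L3 := 95 | P0:I, P1:I, P2:M(95) | bus: BusUpgr,Flush
[8] P2: load  L4 | P0:I, P1:I, P2:E(20) | bus: BusRd
[9] P2: store L3 := 55 | P0:I, P1:I, P2:M(55) | bus: none
[10] P0: load  L4 | P0:S(20), P1:I, P2:S(20) | bus: BusRd
[11] P0: load  L3 | P0:S(55), P1:I, P2:O(55) | bus: BusRd
[12] P0: load  L3 | P0:S(55), P1:I, P2:O(55) | bus: none
[13] P1: store L3 := 72 | P0:I, P1:M(72), P2:I | bus: BusRdX,Flush
[14] P1: store L3 := 23 | P0:I, P1:M(23), P2:I | bus: none
[15] P0: store L3 := 33 | P0:M(33), P1:I, P2:I | bus: BusRdX,Flush
[16] P2: store L3 := 77 | P0:I, P1:I, P2:M(77) | bus: BusRdX,Flush
[17] P1: store L3 := 49 | P0:I, P1:M(49), P2:I | bus: BusRdX,Flush
[18] P1: store L3 := 51 | P0:I, P1:M(51), P2:I | bus: none
[19] P2: load  L3 | P0:I, P1:O(51), P2:S(51) | bus: BusRd
[20] P2: load  L3 | P0:I, P1:O(51), P2:S(51) | bus: none
[21] P2: store L4 := 1 | P0:I, P1:I, P2:M(1) | bus: BusUpgr
[22] P2: load  L3 | P0:I, P1:O(51), P2:S(51) | bus: none
[23] P1: store L2 := 19 | P0:I, P1:M(19), P2:I | bus: BusRdX,Flush
[24] P2: load  L3 | P0:I, P1:O(51), P2:S(51) | bus: none
[25] P1: store L3 := 93 | P0:I, P1:M(93), P2:I | bus: BusUpgr
[26] P2: store L1 := 10 | P0:I, P1:I, P2:M(10) | bus: BusRdX
[27] P2: load  L0 | P0:I, P1:I, P2:E(90) | bus: BusRd
[28] P0: load  L2 | P0:S(19), P1:O(19), P2:I | bus: BusRd

invalidations = 5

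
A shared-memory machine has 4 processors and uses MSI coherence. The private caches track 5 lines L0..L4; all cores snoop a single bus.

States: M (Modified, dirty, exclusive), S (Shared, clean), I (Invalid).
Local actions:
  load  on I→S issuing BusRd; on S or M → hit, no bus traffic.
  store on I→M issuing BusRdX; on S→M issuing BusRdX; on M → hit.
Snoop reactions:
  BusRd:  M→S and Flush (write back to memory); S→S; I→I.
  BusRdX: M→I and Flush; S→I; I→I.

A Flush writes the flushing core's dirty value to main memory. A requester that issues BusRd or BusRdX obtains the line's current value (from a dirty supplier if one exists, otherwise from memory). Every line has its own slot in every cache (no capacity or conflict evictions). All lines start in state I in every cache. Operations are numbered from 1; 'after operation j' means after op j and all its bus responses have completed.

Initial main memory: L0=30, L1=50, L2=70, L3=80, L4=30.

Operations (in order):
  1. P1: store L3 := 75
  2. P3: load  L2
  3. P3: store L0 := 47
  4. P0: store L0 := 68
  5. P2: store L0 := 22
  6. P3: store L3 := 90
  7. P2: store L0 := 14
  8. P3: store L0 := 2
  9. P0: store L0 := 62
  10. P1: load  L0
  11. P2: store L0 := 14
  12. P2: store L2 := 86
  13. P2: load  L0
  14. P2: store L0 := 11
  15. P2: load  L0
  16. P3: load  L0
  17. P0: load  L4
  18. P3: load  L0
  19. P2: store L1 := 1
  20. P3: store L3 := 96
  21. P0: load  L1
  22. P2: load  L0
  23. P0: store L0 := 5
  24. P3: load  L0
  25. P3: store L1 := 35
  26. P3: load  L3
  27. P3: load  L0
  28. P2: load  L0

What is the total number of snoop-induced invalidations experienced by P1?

  op1 P1: store L3 := 75 → I/M/I/I on L3; bus BusRdX; mem=80
  op2 P3: load  L2 → I/I/I/S on L2; bus BusRd; mem=70
  op3 P3: store L0 := 47 → I/I/I/M on L0; bus BusRdX; mem=30
  op4 P0: store L0 := 68 → M/I/I/I on L0; bus BusRdX Flush; mem=47
  op5 P2: store L0 := 22 → I/I/M/I on L0; bus BusRdX Flush; mem=68
  op6 P3: store L3 := 90 → I/I/I/M on L3; bus BusRdX Flush; mem=75
  op7 P2: store L0 := 14 → I/I/M/I on L0; bus (none); mem=68
  op8 P3: store L0 := 2 → I/I/I/M on L0; bus BusRdX Flush; mem=14
  op9 P0: store L0 := 62 → M/I/I/I on L0; bus BusRdX Flush; mem=2
  op10 P1: load  L0 → S/S/I/I on L0; bus BusRd Flush; mem=62
  op11 P2: store L0 := 14 → I/I/M/I on L0; bus BusRdX; mem=62
  op12 P2: store L2 := 86 → I/I/M/I on L2; bus BusRdX; mem=70
  op13 P2: load  L0 → I/I/M/I on L0; bus (none); mem=62
  op14 P2: store L0 := 11 → I/I/M/I on L0; bus (none); mem=62
  op15 P2: load  L0 → I/I/M/I on L0; bus (none); mem=62
  op16 P3: load  L0 → I/I/S/S on L0; bus BusRd Flush; mem=11
  op17 P0: load  L4 → S/I/I/I on L4; bus BusRd; mem=30
  op18 P3: load  L0 → I/I/S/S on L0; bus (none); mem=11
  op19 P2: store L1 := 1 → I/I/M/I on L1; bus BusRdX; mem=50
  op20 P3: store L3 := 96 → I/I/I/M on L3; bus (none); mem=75
  op21 P0: load  L1 → S/I/S/I on L1; bus BusRd Flush; mem=1
  op22 P2: load  L0 → I/I/S/S on L0; bus (none); mem=11
  op23 P0: store L0 := 5 → M/I/I/I on L0; bus BusRdX; mem=11
  op24 P3: load  L0 → S/I/I/S on L0; bus BusRd Flush; mem=5
  op25 P3: store L1 := 35 → I/I/I/M on L1; bus BusRdX; mem=1
  op26 P3: load  L3 → I/I/I/M on L3; bus (none); mem=75
  op27 P3: load  L0 → S/I/I/S on L0; bus (none); mem=5
  op28 P2: load  L0 → S/I/S/S on L0; bus BusRd; mem=5

invalidations = 2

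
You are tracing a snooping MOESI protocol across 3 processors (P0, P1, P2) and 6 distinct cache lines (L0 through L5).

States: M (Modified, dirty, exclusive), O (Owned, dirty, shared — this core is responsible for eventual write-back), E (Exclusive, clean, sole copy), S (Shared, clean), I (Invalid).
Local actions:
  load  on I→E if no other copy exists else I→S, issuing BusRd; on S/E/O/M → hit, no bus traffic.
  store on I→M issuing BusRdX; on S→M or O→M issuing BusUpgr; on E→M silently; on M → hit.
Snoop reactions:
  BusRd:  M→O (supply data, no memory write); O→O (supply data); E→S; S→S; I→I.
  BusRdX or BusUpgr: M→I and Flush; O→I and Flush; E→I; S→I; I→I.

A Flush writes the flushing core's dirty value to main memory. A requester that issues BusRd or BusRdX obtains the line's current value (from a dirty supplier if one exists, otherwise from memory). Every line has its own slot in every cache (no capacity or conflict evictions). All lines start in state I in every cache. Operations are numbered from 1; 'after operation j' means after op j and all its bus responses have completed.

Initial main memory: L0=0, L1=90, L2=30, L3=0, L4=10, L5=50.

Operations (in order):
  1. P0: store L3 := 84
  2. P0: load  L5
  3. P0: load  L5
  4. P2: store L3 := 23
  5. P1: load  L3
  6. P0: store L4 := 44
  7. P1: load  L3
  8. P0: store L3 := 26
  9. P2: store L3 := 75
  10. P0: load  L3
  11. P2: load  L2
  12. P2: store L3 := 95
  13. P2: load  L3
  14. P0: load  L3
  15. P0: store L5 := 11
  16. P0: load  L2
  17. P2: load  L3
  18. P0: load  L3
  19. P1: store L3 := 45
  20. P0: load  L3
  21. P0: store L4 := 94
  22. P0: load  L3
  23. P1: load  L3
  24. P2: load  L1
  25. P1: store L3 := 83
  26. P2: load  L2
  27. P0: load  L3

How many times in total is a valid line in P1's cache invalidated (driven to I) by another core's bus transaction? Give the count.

invalidations = 1

1. P0: store L3 := 84  bus=[BusRdX]  L3: P0=M P1=I P2=I  mem[L3]=0
2. P0: load  L5  bus=[BusRd]  L5: P0=E P1=I P2=I  mem[L5]=50
3. P0: load  L5  bus=[-]  L5: P0=E P1=I P2=I  mem[L5]=50
4. P2: store L3 := 23  bus=[BusRdX,Flush]  L3: P0=I P1=I P2=M  mem[L3]=84
5. P1: load  L3  bus=[BusRd]  L3: P0=I P1=S P2=O  mem[L3]=84
6. P0: store L4 := 44  bus=[BusRdX]  L4: P0=M P1=I P2=I  mem[L4]=10
7. P1: load  L3  bus=[-]  L3: P0=I P1=S P2=O  mem[L3]=84
8. P0: store L3 := 26  bus=[BusRdX,Flush]  L3: P0=M P1=I P2=I  mem[L3]=23
9. P2: store L3 := 75  bus=[BusRdX,Flush]  L3: P0=I P1=I P2=M  mem[L3]=26
10. P0: load  L3  bus=[BusRd]  L3: P0=S P1=I P2=O  mem[L3]=26
11. P2: load  L2  bus=[BusRd]  L2: P0=I P1=I P2=E  mem[L2]=30
12. P2: store L3 := 95  bus=[BusUpgr]  L3: P0=I P1=I P2=M  mem[L3]=26
13. P2: load  L3  bus=[-]  L3: P0=I P1=I P2=M  mem[L3]=26
14. P0: load  L3  bus=[BusRd]  L3: P0=S P1=I P2=O  mem[L3]=26
15. P0: store L5 := 11  bus=[-]  L5: P0=M P1=I P2=I  mem[L5]=50
16. P0: load  L2  bus=[BusRd]  L2: P0=S P1=I P2=S  mem[L2]=30
17. P2: load  L3  bus=[-]  L3: P0=S P1=I P2=O  mem[L3]=26
18. P0: load  L3  bus=[-]  L3: P0=S P1=I P2=O  mem[L3]=26
19. P1: store L3 := 45  bus=[BusRdX,Flush]  L3: P0=I P1=M P2=I  mem[L3]=95
20. P0: load  L3  bus=[BusRd]  L3: P0=S P1=O P2=I  mem[L3]=95
21. P0: store L4 := 94  bus=[-]  L4: P0=M P1=I P2=I  mem[L4]=10
22. P0: load  L3  bus=[-]  L3: P0=S P1=O P2=I  mem[L3]=95
23. P1: load  L3  bus=[-]  L3: P0=S P1=O P2=I  mem[L3]=95
24. P2: load  L1  bus=[BusRd]  L1: P0=I P1=I P2=E  mem[L1]=90
25. P1: store L3 := 83  bus=[BusUpgr]  L3: P0=I P1=M P2=I  mem[L3]=95
26. P2: load  L2  bus=[-]  L2: P0=S P1=I P2=S  mem[L2]=30
27. P0: load  L3  bus=[BusRd]  L3: P0=S P1=O P2=I  mem[L3]=95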